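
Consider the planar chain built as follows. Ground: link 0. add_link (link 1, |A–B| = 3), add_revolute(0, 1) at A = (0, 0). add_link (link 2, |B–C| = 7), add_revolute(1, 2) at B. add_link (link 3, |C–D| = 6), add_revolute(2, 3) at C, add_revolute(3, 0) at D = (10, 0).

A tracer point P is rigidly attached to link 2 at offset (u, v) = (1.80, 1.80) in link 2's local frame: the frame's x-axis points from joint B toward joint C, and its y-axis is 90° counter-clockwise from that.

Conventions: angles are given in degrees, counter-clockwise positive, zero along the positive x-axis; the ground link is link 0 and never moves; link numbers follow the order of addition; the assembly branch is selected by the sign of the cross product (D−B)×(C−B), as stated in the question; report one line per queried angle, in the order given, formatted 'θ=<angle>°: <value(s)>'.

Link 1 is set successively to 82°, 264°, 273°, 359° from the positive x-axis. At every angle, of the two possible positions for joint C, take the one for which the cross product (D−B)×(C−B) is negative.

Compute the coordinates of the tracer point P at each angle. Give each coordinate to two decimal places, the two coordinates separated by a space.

A=(0,0), D=(10.00,0)
θ=82°: B = A + 3.00·(cos82°, sin82°) = (0.4175, 2.9708)
θ=82°: |BD| = 10.0324
θ=82°: circle(B,7.00) ∩ circle(D,6.00): a=5.6641, h=4.1131
θ=82°:   candidates: C₊=(7.0456,5.2222) cross=41.265; C₋=(4.6096,-2.6351) cross=-41.265
θ=82°:   branch - wants cross < 0 → take C=(4.6096,-2.6351) (cross=-41.265)
θ=82°: ex = (C−B)/|BC| = (0.5989,-0.8008); ey = (0.8008,0.5989)
θ=82°: P = B + 1.80·ex + 1.80·ey = (2.9370,2.6073)
θ=264°: B = A + 3.00·(cos264°, sin264°) = (-0.3136, -2.9836)
θ=264°: |BD| = 10.7365
θ=264°: circle(B,7.00) ∩ circle(D,6.00): a=5.9736, h=3.6490
θ=264°:   candidates: C₊=(4.4107,2.1818) cross=39.178; C₋=(6.4388,-4.8289) cross=-39.178
θ=264°:   branch - wants cross < 0 → take C=(6.4388,-4.8289) (cross=-39.178)
θ=264°: ex = (C−B)/|BC| = (0.9646,-0.2636); ey = (0.2636,0.9646)
θ=264°: P = B + 1.80·ex + 1.80·ey = (1.8973,-1.7217)
θ=273°: B = A + 3.00·(cos273°, sin273°) = (0.1570, -2.9959)
θ=273°: |BD| = 10.2888
θ=273°: circle(B,7.00) ∩ circle(D,6.00): a=5.7762, h=3.9542
θ=273°:   candidates: C₊=(4.5315,2.4689) cross=40.684; C₋=(6.8343,-5.0969) cross=-40.684
θ=273°:   branch - wants cross < 0 → take C=(6.8343,-5.0969) (cross=-40.684)
θ=273°: ex = (C−B)/|BC| = (0.9539,-0.3001); ey = (0.3001,0.9539)
θ=273°: P = B + 1.80·ex + 1.80·ey = (2.4143,-1.8191)
θ=359°: B = A + 3.00·(cos359°, sin359°) = (2.9995, -0.0524)
θ=359°: |BD| = 7.0007
θ=359°: circle(B,7.00) ∩ circle(D,6.00): a=4.4288, h=5.4209
θ=359°:   candidates: C₊=(7.3877,5.4015) cross=37.949; C₋=(7.4688,-5.4399) cross=-37.949
θ=359°:   branch - wants cross < 0 → take C=(7.4688,-5.4399) (cross=-37.949)
θ=359°: ex = (C−B)/|BC| = (0.6385,-0.7697); ey = (0.7697,0.6385)
θ=359°: P = B + 1.80·ex + 1.80·ey = (5.5342,-0.2885)

θ=82°: 2.94 2.61
θ=264°: 1.90 -1.72
θ=273°: 2.41 -1.82
θ=359°: 5.53 -0.29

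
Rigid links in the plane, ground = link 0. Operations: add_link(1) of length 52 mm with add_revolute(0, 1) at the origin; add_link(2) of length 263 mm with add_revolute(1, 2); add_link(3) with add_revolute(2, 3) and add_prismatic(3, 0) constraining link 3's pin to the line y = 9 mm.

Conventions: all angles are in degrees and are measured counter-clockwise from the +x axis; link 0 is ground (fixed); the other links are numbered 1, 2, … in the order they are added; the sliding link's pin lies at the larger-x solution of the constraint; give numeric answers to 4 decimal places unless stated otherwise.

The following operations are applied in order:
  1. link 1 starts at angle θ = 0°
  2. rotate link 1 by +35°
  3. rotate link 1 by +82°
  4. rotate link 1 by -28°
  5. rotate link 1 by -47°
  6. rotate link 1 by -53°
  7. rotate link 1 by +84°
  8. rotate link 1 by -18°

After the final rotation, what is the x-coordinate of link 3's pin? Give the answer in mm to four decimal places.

geometry: r = 52 mm, L = 263 mm, e = 9 mm; θ starts at 0°
rotate link 1 by +35°: θ ← 0° +35° = 35°
rotate link 1 by +82°: θ ← 35° +82° = 117°
rotate link 1 by -28°: θ ← 117° -28° = 89°
rotate link 1 by -47°: θ ← 89° -47° = 42°
rotate link 1 by -53°: θ ← 42° -53° = -11°
rotate link 1 by +84°: θ ← -11° +84° = 73°
rotate link 1 by -18°: θ ← 73° -18° = 55°
crank pin P = (r cos θ, r sin θ) = (29.825975, 42.595906)
h = r sin θ − e = 42.595906 − 9 = 33.595906
x = r cos θ + √(L² − h²) = 29.825975 + 260.845385 = 290.671360

290.6714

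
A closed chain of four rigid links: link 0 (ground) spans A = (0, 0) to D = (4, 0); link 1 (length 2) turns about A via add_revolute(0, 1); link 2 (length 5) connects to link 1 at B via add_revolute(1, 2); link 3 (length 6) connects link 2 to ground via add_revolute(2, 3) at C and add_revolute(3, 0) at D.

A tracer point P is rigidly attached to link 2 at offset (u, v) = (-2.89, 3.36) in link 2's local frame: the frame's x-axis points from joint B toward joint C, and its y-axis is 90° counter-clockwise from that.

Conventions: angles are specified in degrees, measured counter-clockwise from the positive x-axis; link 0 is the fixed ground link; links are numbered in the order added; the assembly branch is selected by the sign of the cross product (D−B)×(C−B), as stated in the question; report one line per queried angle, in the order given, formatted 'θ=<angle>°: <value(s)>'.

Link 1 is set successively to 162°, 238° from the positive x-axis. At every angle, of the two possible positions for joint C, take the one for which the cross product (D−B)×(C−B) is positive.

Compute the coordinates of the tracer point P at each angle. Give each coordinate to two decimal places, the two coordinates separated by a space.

A=(0,0), D=(4.00,0)
θ=162°: B = A + 2.00·(cos162°, sin162°) = (-1.9021, 0.6180)
θ=162°: |BD| = 5.9344
θ=162°: circle(B,5.00) ∩ circle(D,6.00): a=2.0404, h=4.5647
θ=162°:   candidates: C₊=(0.6026,4.9455) cross=27.089; C₋=(-0.3482,-4.1344) cross=-27.089
θ=162°:   branch + wants cross > 0 → take C=(0.6026,4.9455) (cross=27.089)
θ=162°: ex = (C−B)/|BC| = (0.5009,0.8655); ey = (-0.8655,0.5009)
θ=162°: P = B + -2.89·ex + 3.36·ey = (-6.2578,-0.2001)
θ=238°: B = A + 2.00·(cos238°, sin238°) = (-1.0598, -1.6961)
θ=238°: |BD| = 5.3365
θ=238°: circle(B,5.00) ∩ circle(D,6.00): a=1.6376, h=4.7242
θ=238°:   candidates: C₊=(-1.0086,3.3036) cross=25.211; C₋=(1.9944,-5.6549) cross=-25.211
θ=238°:   branch + wants cross > 0 → take C=(-1.0086,3.3036) (cross=25.211)
θ=238°: ex = (C−B)/|BC| = (0.0103,0.9999); ey = (-0.9999,0.0103)
θ=238°: P = B + -2.89·ex + 3.36·ey = (-4.4493,-4.5515)

θ=162°: -6.26 -0.20
θ=238°: -4.45 -4.55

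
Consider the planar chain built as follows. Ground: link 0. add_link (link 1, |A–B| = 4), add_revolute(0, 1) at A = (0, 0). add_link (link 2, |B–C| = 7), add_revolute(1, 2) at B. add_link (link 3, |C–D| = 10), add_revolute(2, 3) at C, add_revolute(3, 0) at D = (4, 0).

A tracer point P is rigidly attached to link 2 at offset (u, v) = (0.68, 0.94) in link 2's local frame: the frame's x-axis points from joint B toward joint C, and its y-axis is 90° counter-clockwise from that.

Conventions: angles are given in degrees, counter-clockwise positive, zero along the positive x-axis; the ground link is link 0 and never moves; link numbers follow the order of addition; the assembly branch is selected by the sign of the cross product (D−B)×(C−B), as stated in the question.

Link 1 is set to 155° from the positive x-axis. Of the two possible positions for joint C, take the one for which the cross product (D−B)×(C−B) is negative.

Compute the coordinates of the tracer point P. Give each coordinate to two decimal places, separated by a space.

A=(0,0), D=(4.00,0)
B = A + 4.00·(cos155°, sin155°) = (-3.6252, 1.6905)
|BD| = 7.8104
circle(B,7.00) ∩ circle(D,10.00): a=0.6403, h=6.9707
  candidates: C₊=(-1.4914,8.3573) cross=54.443; C₋=(-4.5088,-5.2535) cross=-54.443
  branch - wants cross < 0 → take C=(-4.5088,-5.2535) (cross=-54.443)
ex = (C−B)/|BC| = (-0.1262,-0.9920); ey = (0.9920,-0.1262)
P = B + 0.68·ex + 0.94·ey = (-2.7786,0.8973)

-2.78 0.90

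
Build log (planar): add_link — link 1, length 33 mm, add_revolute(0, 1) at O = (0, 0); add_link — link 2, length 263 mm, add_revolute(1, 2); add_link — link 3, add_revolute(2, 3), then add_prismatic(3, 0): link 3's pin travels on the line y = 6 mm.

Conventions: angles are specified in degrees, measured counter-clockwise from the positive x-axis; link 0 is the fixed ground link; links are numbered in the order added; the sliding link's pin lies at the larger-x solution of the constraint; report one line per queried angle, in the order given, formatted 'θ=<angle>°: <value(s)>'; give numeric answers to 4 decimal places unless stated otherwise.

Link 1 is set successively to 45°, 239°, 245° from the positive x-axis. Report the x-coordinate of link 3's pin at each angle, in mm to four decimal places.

geometry: r = 33 mm, L = 263 mm, e = 6 mm
θ=45°: crank pin P = (r cos θ, r sin θ) = (23.334524, 23.334524)
θ=45°: h = r sin θ − e = 23.334524 − 6 = 17.334524
θ=45°: x = r cos θ + √(L² − h²) = 23.334524 + 262.428113 = 285.762636
θ=239°: crank pin P = (r cos θ, r sin θ) = (-16.996256, -28.286521)
θ=239°: h = r sin θ − e = -28.286521 − 6 = -34.286521
θ=239°: x = r cos θ + √(L² − h²) = -16.996256 + 260.755507 = 243.759251
θ=245°: crank pin P = (r cos θ, r sin θ) = (-13.946403, -29.908157)
θ=245°: h = r sin θ − e = -29.908157 − 6 = -35.908157
θ=245°: x = r cos θ + √(L² − h²) = -13.946403 + 260.537146 = 246.590743

θ=45°: 285.7626
θ=239°: 243.7593
θ=245°: 246.5907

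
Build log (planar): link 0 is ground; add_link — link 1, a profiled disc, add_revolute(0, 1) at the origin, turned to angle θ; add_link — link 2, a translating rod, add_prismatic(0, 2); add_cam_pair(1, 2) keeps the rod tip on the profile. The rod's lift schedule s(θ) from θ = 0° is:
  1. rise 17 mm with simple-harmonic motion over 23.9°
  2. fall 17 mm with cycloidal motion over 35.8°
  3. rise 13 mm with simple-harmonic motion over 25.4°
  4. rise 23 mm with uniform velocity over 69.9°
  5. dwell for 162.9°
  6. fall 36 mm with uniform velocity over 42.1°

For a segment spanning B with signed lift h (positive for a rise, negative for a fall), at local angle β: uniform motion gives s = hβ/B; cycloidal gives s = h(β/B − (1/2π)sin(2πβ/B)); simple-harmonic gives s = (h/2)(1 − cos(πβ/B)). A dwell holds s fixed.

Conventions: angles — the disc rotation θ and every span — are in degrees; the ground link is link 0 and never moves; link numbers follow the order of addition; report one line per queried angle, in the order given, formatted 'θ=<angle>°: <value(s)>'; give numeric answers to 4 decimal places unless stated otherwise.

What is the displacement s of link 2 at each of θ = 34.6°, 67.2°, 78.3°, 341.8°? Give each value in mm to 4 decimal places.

seg 1 [0°–23.9°] simple-harmonic, h=17: full span → s += 17 → s = 17.0000
seg 2 [23.9°–59.7°] cycloidal, h=-17: θ=34.6° here. β=10.7, B=35.8. -17·(0.2989 − sin(2π·0.2989)/(2π)) = -2.5020 → s = 14.4980
seg 2 [23.9°–59.7°] cycloidal, h=-17: full span → s += -17 → s = 0.0000
seg 3 [59.7°–85.1°] simple-harmonic, h=13: θ=67.2° here. β=7.5, B=25.4. 13/2·(1 − cos(π·0.2953)) = 2.6018 → s = 2.6018
seg 3 [59.7°–85.1°] simple-harmonic, h=13: θ=78.3° here. β=18.6, B=25.4. 13/2·(1 − cos(π·0.7323)) = 10.8334 → s = 10.8334
seg 3 [59.7°–85.1°] simple-harmonic, h=13: full span → s += 13 → s = 13.0000
seg 4 [85.1°–155°] uniform, h=23: full span → s += 23 → s = 36.0000
seg 5 [155°–317.9°] dwell: s stays 36.0000
seg 6 [317.9°–360°] uniform, h=-36: θ=341.8° here. β=23.9, B=42.1. -36·23.9/42.1 = -20.4371 → s = 15.5629

θ=34.6°: 14.4980
θ=67.2°: 2.6018
θ=78.3°: 10.8334
θ=341.8°: 15.5629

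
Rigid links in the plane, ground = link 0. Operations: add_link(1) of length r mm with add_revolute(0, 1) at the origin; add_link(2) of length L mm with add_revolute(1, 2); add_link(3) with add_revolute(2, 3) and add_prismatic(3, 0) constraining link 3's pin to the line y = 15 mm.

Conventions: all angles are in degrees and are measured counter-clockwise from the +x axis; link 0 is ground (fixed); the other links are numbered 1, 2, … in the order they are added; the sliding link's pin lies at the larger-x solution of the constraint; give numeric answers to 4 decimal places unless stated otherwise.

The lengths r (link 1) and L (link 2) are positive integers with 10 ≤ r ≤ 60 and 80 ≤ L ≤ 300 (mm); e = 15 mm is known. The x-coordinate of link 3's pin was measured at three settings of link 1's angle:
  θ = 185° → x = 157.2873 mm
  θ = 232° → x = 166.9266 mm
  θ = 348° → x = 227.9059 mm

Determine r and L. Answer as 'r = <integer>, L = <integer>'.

constraint per measurement: (x − r cos θ)² + (r sin θ − e)² = L²
subtracting the θ₁ and θ₂ equations cancels the r² and L² terms:
r = (x₁² − x₂²) / (2[(x₁cos θ₁ + e sin θ₁) − (x₂cos θ₂ + e sin θ₂)]) = 35.9998 → r = 36
L² = (x₁ − r cos θ₁)² + (r sin θ₁ − e)² = 37636.0147 → L = 194.0000 → L = 194
check at θ₃=348°: x = 227.9059 (printed 227.9059) ✓

r = 36, L = 194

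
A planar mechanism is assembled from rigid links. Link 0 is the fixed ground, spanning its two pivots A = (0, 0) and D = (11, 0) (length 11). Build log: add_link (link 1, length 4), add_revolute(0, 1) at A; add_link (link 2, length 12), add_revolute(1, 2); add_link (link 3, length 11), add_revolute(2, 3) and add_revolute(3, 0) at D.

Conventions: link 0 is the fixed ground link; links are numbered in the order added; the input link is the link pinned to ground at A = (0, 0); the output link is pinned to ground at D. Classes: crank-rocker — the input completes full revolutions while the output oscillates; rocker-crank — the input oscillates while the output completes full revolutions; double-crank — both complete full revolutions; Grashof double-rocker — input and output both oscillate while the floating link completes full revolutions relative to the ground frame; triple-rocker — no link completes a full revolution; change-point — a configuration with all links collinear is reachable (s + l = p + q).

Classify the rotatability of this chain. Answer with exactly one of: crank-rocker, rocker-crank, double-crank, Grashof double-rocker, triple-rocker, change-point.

lengths: ground=11, input=4, coupler=12, output=11
sorted: s=4 (shortest), l=12 (longest), p+q=22
s + l = 16 vs p + q = 22
s + l < p + q (Grashof) with shortest = input link → crank-rocker

crank-rocker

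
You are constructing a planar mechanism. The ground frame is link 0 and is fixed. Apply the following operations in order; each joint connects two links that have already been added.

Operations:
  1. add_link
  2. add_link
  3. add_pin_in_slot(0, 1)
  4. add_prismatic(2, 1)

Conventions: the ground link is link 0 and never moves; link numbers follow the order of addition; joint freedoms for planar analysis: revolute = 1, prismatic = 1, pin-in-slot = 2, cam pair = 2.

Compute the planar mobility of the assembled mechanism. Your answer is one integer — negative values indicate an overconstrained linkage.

(L,J1,J2)=(1,0,0); link0 fixed
link1: (2,0,0)
link2: (3,0,0)
PS 0-1 [J2]: (3,0,1)
P 2-1 [J1]: (3,1,1)
Grübler: 3·2 − 2·1 − 1 = 3

M = 3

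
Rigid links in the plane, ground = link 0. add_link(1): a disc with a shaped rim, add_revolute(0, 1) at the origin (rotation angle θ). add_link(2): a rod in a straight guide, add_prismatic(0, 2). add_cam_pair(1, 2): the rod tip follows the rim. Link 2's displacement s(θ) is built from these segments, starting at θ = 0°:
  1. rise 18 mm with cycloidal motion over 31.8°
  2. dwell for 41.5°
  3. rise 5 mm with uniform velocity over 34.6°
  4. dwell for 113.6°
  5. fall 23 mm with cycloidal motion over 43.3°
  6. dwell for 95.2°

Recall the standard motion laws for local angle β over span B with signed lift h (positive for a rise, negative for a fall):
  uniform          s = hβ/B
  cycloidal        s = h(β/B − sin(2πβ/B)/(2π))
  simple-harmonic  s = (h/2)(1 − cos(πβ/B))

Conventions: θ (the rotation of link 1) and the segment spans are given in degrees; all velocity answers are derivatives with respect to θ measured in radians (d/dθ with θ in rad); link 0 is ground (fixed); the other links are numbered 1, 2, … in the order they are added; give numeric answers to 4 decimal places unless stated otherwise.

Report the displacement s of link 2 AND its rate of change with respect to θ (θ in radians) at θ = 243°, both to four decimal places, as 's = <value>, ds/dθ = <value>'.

segment 1 (0° to 31.8°, cycloidal, h = 18) is passed completely: s = 0.0000 + (18) = 18.0000
segment 2 (31.8° to 73.3°, dwell): s unchanged at 18.0000
segment 3 (73.3° to 107.9°, uniform, h = 5) is passed completely: s = 18.0000 + (5) = 23.0000
segment 4 (107.9° to 221.5°, dwell): s unchanged at 23.0000
θ = 243° falls in segment 5 (221.5° to 264.8°, cycloidal, h = -23): β = 243 − 221.5 = 21.5°, B = 43.3°; Δs = -23·(0.4965 − sin(2π·0.4965)/(2π)) = -11.3407; s = 23.0000 − 11.3407 = 11.6593
velocity in seg [221.5°–264.8°] (cycloidal), θ in radians: β = 21.5° = 0.3752 rad, B = 43.3° = 0.7557 rad; ds/dθ = (h/B)(1 − cos(2πβ/B)) = ((-23)/0.7557)(1 − cos(2π·0.4965)) = -60.861286 mm/rad

s = 11.6593, ds/dθ = -60.8613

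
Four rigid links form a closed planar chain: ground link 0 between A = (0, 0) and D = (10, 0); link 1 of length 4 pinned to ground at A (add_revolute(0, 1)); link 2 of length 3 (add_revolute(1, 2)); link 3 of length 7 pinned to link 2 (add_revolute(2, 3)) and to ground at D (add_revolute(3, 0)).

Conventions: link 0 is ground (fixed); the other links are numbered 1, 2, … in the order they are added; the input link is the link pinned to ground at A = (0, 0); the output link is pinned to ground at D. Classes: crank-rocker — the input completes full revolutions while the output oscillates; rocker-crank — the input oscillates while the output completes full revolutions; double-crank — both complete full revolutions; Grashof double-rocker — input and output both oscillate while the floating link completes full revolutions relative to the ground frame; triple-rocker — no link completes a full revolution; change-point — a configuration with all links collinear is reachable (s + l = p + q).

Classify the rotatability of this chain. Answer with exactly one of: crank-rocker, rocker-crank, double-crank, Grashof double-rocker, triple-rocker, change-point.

lengths: ground=10, input=4, coupler=3, output=7
sorted: s=3 (shortest), l=10 (longest), p+q=11
s + l = 13 vs p + q = 11
s + l > p + q → non-Grashof → no link fully rotates → triple-rocker

triple-rocker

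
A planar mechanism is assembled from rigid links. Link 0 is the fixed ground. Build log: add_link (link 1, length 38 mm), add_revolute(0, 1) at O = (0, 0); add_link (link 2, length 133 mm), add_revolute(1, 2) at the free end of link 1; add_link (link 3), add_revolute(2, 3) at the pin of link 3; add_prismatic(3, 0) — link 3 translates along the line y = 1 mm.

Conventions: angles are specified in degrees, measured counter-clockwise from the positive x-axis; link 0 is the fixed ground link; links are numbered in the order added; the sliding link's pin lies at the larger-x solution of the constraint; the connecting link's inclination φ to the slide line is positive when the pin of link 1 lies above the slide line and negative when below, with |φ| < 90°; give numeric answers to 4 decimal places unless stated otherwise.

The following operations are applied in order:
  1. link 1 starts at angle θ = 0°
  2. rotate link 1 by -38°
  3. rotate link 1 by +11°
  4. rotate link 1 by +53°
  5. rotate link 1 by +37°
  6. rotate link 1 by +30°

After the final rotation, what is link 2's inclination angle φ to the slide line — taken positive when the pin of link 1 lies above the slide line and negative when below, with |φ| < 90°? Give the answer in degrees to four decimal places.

geometry: r = 38 mm, L = 133 mm, e = 1 mm; θ starts at 0°
rotate link 1 by -38°: θ ← 0° -38° = -38°
rotate link 1 by +11°: θ ← -38° +11° = -27°
rotate link 1 by +53°: θ ← -27° +53° = 26°
rotate link 1 by +37°: θ ← 26° +37° = 63°
rotate link 1 by +30°: θ ← 63° +30° = 93°
h = r sin θ − e = 37.947922 − 1 = 36.947922
sin φ = h / L = 36.947922 / 133 = 0.27780393
φ = arcsin(0.27780393) = 16.129180°

16.1292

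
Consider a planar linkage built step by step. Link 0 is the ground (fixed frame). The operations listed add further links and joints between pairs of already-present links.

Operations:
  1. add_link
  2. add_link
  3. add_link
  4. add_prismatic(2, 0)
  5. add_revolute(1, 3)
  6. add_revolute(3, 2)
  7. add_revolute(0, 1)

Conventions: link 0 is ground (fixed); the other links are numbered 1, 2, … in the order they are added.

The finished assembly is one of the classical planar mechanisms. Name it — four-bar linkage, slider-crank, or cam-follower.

links: 4 (incl. ground); joints: 3 revolute, 1 prismatic, 0 higher (cam) pair, forming one closed loop
4 links, 3 revolutes + 1 prismatic in one loop → slider-crank

slider-crank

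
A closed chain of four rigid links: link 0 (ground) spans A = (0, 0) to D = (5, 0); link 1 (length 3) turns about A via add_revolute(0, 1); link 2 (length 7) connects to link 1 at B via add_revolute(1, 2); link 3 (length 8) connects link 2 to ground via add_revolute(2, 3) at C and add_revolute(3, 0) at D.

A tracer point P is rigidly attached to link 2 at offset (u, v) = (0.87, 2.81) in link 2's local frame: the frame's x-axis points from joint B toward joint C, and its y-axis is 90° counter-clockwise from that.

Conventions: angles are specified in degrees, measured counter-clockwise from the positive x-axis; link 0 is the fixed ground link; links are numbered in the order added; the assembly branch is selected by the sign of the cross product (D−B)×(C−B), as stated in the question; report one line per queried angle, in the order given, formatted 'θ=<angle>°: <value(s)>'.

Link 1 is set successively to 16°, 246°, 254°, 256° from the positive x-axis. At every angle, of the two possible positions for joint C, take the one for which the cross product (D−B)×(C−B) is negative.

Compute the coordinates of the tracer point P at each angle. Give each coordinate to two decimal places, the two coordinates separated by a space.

A=(0,0), D=(5.00,0)
θ=16°: B = A + 3.00·(cos16°, sin16°) = (2.8838, 0.8269)
θ=16°: |BD| = 2.2720
θ=16°: circle(B,7.00) ∩ circle(D,8.00): a=-2.1650, h=6.6568
θ=16°:   candidates: C₊=(3.2900,7.8151) cross=15.124; C₋=(-1.5555,-4.5854) cross=-15.124
θ=16°:   branch - wants cross < 0 → take C=(-1.5555,-4.5854) (cross=-15.124)
θ=16°: ex = (C−B)/|BC| = (-0.6342,-0.7732); ey = (0.7732,-0.6342)
θ=16°: P = B + 0.87·ex + 2.81·ey = (4.5047,-1.6278)
θ=246°: B = A + 3.00·(cos246°, sin246°) = (-1.2202, -2.7406)
θ=246°: |BD| = 6.7972
θ=246°: circle(B,7.00) ∩ circle(D,8.00): a=2.2952, h=6.6130
θ=246°:   candidates: C₊=(-1.7862,4.2364) cross=44.950; C₋=(3.5465,-7.8669) cross=-44.950
θ=246°:   branch - wants cross < 0 → take C=(3.5465,-7.8669) (cross=-44.950)
θ=246°: ex = (C−B)/|BC| = (0.6810,-0.7323); ey = (0.7323,0.6810)
θ=246°: P = B + 0.87·ex + 2.81·ey = (1.4300,-1.4642)
θ=254°: B = A + 3.00·(cos254°, sin254°) = (-0.8269, -2.8838)
θ=254°: |BD| = 6.5015
θ=254°: circle(B,7.00) ∩ circle(D,8.00): a=2.0972, h=6.6785
θ=254°:   candidates: C₊=(-1.9096,4.0320) cross=43.420; C₋=(4.0149,-7.9391) cross=-43.420
θ=254°:   branch - wants cross < 0 → take C=(4.0149,-7.9391) (cross=-43.420)
θ=254°: ex = (C−B)/|BC| = (0.6917,-0.7222); ey = (0.7222,0.6917)
θ=254°: P = B + 0.87·ex + 2.81·ey = (1.8042,-1.5684)
θ=256°: B = A + 3.00·(cos256°, sin256°) = (-0.7258, -2.9109)
θ=256°: |BD| = 6.4232
θ=256°: circle(B,7.00) ∩ circle(D,8.00): a=2.0440, h=6.6949
θ=256°:   candidates: C₊=(-1.9378,3.9834) cross=43.003; C₋=(4.1303,-7.9526) cross=-43.003
θ=256°:   branch - wants cross < 0 → take C=(4.1303,-7.9526) (cross=-43.003)
θ=256°: ex = (C−B)/|BC| = (0.6937,-0.7202); ey = (0.7202,0.6937)
θ=256°: P = B + 0.87·ex + 2.81·ey = (1.9017,-1.5881)

θ=16°: 4.50 -1.63
θ=246°: 1.43 -1.46
θ=254°: 1.80 -1.57
θ=256°: 1.90 -1.59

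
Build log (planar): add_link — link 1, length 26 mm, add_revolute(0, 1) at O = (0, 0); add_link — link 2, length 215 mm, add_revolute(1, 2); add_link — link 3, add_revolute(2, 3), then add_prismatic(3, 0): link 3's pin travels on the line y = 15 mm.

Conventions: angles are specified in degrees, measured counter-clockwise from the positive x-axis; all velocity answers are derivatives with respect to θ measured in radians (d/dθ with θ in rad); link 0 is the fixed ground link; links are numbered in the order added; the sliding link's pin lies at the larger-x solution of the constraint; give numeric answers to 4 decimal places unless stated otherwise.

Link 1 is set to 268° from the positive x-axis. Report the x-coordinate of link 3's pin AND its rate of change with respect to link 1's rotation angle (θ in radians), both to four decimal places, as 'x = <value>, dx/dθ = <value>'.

geometry: r = 26 mm, L = 215 mm, e = 15 mm
crank pin P = (r cos θ, r sin θ) = (-0.907387, -25.984162)
h = r sin θ − e = -25.984162 − 15 = -40.984162
x = r cos θ + √(L² − h²) = -0.907387 + 211.057572 = 210.150185
dx/dθ = −r sin θ − h·r cos θ/√(L² − h²) (θ in radians; h = -40.984162) = 25.807961

x = 210.1502, dx/dθ = 25.8080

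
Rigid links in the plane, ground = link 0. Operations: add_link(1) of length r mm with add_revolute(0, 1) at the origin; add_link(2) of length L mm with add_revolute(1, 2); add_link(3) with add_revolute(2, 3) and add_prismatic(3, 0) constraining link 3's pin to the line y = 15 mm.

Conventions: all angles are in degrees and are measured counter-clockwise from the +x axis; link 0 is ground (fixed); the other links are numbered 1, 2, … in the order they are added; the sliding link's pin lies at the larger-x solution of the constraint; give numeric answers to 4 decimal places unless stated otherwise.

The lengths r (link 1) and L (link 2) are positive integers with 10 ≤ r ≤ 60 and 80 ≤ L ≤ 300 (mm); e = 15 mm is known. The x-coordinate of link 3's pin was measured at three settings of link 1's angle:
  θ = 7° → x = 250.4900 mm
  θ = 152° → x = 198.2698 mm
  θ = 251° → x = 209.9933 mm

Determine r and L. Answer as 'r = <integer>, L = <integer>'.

constraint per measurement: (x − r cos θ)² + (r sin θ − e)² = L²
subtracting the θ₁ and θ₂ equations cancels the r² and L² terms:
r = (x₁² − x₂²) / (2[(x₁cos θ₁ + e sin θ₁) − (x₂cos θ₂ + e sin θ₂)]) = 28.0000 → r = 28
L² = (x₁ − r cos θ₁)² + (r sin θ₁ − e)² = 49728.9883 → L = 223.0000 → L = 223
check at θ₃=251°: x = 209.9933 (printed 209.9933) ✓

r = 28, L = 223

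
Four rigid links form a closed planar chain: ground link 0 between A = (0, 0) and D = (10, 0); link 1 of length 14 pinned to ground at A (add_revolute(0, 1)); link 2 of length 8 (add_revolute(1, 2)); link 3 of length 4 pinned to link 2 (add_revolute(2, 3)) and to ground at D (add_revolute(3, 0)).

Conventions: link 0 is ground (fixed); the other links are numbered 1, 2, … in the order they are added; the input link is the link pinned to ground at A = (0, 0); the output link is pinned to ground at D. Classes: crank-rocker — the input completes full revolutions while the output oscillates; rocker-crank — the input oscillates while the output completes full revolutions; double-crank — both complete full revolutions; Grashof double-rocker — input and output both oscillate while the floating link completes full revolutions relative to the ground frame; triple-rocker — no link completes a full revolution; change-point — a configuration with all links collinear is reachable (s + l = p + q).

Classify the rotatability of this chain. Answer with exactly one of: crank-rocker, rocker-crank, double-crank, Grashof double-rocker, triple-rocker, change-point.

lengths: ground=10, input=14, coupler=8, output=4
sorted: s=4 (shortest), l=14 (longest), p+q=18
s + l = 18 vs p + q = 18
s + l = p + q → change-point (collinear configuration reachable)

change-point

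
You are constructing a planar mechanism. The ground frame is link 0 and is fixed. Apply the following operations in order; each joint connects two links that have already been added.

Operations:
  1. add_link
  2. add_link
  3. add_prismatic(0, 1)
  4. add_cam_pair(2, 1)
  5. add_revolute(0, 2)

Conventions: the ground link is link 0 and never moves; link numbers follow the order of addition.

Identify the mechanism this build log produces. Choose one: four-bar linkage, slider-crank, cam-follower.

links: 3 (incl. ground); joints: 1 revolute, 1 prismatic, 1 higher (cam) pair, forming one closed loop
3 links, revolute + prismatic + higher pair in one loop → cam-follower

cam-follower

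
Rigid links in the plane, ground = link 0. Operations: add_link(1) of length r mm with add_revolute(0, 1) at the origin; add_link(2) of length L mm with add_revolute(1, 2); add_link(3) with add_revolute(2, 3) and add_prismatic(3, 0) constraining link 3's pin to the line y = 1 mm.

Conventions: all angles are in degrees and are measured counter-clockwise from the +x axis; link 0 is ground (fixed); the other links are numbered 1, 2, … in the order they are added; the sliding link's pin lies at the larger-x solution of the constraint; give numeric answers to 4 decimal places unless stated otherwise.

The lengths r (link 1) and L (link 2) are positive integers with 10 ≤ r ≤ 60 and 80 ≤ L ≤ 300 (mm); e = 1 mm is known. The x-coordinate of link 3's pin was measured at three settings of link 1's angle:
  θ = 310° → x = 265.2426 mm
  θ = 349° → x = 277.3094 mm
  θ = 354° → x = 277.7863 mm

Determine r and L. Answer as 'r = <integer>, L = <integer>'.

constraint per measurement: (x − r cos θ)² + (r sin θ − e)² = L²
subtracting the θ₁ and θ₂ equations cancels the r² and L² terms:
r = (x₁² − x₂²) / (2[(x₁cos θ₁ + e sin θ₁) − (x₂cos θ₂ + e sin θ₂)]) = 31.9999 → r = 32
L² = (x₁ − r cos θ₁)² + (r sin θ₁ − e)² = 60516.0057 → L = 246.0000 → L = 246
check at θ₃=354°: x = 277.7863 (printed 277.7863) ✓

r = 32, L = 246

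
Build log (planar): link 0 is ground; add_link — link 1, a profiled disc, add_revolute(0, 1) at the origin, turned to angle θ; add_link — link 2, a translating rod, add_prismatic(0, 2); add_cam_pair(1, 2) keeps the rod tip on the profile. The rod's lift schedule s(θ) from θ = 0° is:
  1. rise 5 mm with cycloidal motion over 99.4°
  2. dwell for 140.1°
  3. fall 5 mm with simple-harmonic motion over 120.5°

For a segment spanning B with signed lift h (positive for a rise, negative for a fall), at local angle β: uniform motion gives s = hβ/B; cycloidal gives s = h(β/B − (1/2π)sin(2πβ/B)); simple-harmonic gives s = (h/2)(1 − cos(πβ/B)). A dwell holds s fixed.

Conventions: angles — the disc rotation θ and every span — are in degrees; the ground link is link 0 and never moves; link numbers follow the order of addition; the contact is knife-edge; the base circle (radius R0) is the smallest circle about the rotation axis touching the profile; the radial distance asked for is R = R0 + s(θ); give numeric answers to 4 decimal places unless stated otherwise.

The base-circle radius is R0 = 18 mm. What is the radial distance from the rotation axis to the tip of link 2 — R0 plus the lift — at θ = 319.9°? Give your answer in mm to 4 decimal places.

seg 1 [0°–99.4°] cycloidal, h=5: full span → s += 5 → s = 5.0000
seg 2 [99.4°–239.5°] dwell: s stays 5.0000
seg 3 [239.5°–360°] simple-harmonic, h=-5: θ=319.9° here. β=80.4, B=120.5. -5/2·(1 − cos(π·0.6672)) = -3.7538 → s = 1.2462
R = R0 + s = 18 + 1.2462 = 19.2462

19.2462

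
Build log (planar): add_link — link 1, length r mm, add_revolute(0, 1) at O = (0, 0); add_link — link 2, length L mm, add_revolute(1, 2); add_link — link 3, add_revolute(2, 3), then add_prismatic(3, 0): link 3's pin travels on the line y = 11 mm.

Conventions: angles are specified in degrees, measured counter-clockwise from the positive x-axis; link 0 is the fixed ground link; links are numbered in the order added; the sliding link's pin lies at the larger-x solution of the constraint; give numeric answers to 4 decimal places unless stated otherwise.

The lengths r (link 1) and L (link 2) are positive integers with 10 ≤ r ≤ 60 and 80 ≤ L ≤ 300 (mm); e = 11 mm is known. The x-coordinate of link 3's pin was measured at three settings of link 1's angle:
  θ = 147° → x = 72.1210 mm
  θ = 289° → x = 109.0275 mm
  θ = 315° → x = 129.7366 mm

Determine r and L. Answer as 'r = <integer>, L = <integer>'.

constraint per measurement: (x − r cos θ)² + (r sin θ − e)² = L²
subtracting the θ₁ and θ₂ equations cancels the r² and L² terms:
r = (x₁² − x₂²) / (2[(x₁cos θ₁ + e sin θ₁) − (x₂cos θ₂ + e sin θ₂)]) = 42.0000 → r = 42
L² = (x₁ − r cos θ₁)² + (r sin θ₁ − e)² = 11663.9960 → L = 108.0000 → L = 108
check at θ₃=315°: x = 129.7366 (printed 129.7366) ✓

r = 42, L = 108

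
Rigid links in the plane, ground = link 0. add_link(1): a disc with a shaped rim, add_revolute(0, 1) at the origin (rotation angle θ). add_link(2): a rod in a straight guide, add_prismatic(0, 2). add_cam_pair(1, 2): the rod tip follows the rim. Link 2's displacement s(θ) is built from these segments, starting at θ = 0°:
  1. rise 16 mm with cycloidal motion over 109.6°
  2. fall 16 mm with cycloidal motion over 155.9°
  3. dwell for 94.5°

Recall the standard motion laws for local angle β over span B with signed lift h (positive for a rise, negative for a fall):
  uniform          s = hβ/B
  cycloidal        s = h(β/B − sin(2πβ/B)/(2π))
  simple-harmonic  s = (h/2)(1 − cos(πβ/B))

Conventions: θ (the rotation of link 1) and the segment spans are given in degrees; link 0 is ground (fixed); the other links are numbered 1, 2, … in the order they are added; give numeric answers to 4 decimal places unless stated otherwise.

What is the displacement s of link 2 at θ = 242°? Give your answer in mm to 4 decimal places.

segment 1 (0° to 109.6°, cycloidal, h = 16) is passed completely: s = 0.0000 + (16) = 16.0000
θ = 242° falls in segment 2 (109.6° to 265.5°, cycloidal, h = -16): β = 242 − 109.6 = 132.4°, B = 155.9°; Δs = -16·(0.8493 − sin(2π·0.8493)/(2π)) = -15.6553; s = 16.0000 − 15.6553 = 0.3447

0.3447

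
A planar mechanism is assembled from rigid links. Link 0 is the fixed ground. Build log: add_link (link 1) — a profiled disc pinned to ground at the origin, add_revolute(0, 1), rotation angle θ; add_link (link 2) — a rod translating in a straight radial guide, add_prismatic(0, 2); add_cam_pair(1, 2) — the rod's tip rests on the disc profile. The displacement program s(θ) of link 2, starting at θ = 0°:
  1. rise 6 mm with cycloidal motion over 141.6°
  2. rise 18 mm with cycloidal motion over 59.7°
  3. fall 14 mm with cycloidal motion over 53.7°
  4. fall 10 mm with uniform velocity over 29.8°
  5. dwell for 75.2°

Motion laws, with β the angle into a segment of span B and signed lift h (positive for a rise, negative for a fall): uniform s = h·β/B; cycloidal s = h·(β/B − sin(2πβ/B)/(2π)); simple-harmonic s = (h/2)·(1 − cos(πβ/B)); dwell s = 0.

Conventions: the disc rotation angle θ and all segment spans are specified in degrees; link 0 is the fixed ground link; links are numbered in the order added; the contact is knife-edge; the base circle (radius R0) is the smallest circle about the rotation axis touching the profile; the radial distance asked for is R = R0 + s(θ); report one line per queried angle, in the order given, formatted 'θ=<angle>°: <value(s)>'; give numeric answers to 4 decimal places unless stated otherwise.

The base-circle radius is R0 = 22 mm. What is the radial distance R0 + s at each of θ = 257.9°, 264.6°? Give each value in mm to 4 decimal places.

seg 1 [0°–141.6°] cycloidal, h=6: full span → s += 6 → s = 6.0000
seg 2 [141.6°–201.3°] cycloidal, h=18: full span → s += 18 → s = 24.0000
seg 3 [201.3°–255°] cycloidal, h=-14: full span → s += -14 → s = 10.0000
seg 4 [255°–284.8°] uniform, h=-10: θ=257.9° here. β=2.9, B=29.8. -10·2.9/29.8 = -0.9732 → s = 9.0268
seg 4 [255°–284.8°] uniform, h=-10: θ=264.6° here. β=9.6, B=29.8. -10·9.6/29.8 = -3.2215 → s = 6.7785
θ=257.9°: R = R0 + s = 22 + 9.0268 = 31.0268
θ=264.6°: R = R0 + s = 22 + 6.7785 = 28.7785

θ=257.9°: 31.0268
θ=264.6°: 28.7785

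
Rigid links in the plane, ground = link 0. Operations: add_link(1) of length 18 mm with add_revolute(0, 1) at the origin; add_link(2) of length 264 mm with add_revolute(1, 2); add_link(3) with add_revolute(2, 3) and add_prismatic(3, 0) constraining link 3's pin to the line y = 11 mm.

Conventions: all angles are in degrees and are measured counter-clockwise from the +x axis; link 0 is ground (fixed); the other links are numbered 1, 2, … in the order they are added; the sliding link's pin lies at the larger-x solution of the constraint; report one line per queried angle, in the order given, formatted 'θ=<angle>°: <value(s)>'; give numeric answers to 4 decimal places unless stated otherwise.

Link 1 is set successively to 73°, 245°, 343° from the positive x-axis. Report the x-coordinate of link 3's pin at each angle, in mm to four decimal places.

geometry: r = 18 mm, L = 264 mm, e = 11 mm
θ=73°: crank pin P = (r cos θ, r sin θ) = (5.262691, 17.213486)
θ=73°: h = r sin θ − e = 17.213486 − 11 = 6.213486
θ=73°: x = r cos θ + √(L² − h²) = 5.262691 + 263.926870 = 269.189560
θ=245°: crank pin P = (r cos θ, r sin θ) = (-7.607129, -16.313540)
θ=245°: h = r sin θ − e = -16.313540 − 11 = -27.313540
θ=245°: x = r cos θ + √(L² − h²) = -7.607129 + 262.583264 = 254.976135
θ=343°: crank pin P = (r cos θ, r sin θ) = (17.213486, -5.262691)
θ=343°: h = r sin θ − e = -5.262691 − 11 = -16.262691
θ=343°: x = r cos θ + √(L² − h²) = 17.213486 + 263.498624 = 280.712110

θ=73°: 269.1896
θ=245°: 254.9761
θ=343°: 280.7121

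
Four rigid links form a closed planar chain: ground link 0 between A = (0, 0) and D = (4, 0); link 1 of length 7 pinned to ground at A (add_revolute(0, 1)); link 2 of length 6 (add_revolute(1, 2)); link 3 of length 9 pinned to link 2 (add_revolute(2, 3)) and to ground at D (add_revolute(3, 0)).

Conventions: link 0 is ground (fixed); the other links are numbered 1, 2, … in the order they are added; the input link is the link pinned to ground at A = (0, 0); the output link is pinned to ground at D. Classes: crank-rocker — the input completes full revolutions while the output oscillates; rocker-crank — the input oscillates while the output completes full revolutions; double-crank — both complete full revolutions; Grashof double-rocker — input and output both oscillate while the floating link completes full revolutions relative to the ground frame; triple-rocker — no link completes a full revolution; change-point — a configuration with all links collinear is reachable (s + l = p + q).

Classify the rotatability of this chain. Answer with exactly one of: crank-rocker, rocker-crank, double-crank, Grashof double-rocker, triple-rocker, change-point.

lengths: ground=4, input=7, coupler=6, output=9
sorted: s=4 (shortest), l=9 (longest), p+q=13
s + l = 13 vs p + q = 13
s + l = p + q → change-point (collinear configuration reachable)

change-point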